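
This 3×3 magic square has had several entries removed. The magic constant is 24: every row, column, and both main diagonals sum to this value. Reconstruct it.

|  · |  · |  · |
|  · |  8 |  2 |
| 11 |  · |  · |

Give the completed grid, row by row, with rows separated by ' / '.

The remaining cell in row 2 is (2,1) = 24 − 10 = 14.
Column 1 needs 24; the known cells sum to 25, so (1,1) = -1.
Main diagonal must total 24; the given cells sum to 7, so (3,3) = 17.
Using anti-diagonal: 8 + 11 + ? → (1,3) = 24 − 19 = 5.
Using row 1: -1 + 5 + ? → (1,2) = 24 − 4 = 20.
Row 3: 11 + 17 + ? = 24, so (3,2) = -4.

-1 20 5 / 14 8 2 / 11 -4 17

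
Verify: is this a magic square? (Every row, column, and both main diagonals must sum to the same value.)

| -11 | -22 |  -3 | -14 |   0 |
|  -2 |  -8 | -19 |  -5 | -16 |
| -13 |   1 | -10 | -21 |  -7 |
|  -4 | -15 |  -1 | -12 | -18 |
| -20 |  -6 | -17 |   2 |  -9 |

Row 1: -11 + (-22) + (-3) + (-14) + 0 = -50.
Row 2: -2 + (-8) + (-19) + (-5) + (-16) = -50.
Row 3: -13 + 1 + (-10) + (-21) + (-7) = -50.
Row 4: -4 + (-15) + (-1) + (-12) + (-18) = -50.
Row 5: -20 + (-6) + (-17) + 2 + (-9) = -50.
Column 1: -11 + (-2) + (-13) + (-4) + (-20) = -50.
Column 2: -22 + (-8) + 1 + (-15) + (-6) = -50.
Column 3: -3 + (-19) + (-10) + (-1) + (-17) = -50.
Column 4: -14 + (-5) + (-21) + (-12) + 2 = -50.
Column 5: 0 + (-16) + (-7) + (-18) + (-9) = -50.
Main diagonal: -11 + (-8) + (-10) + (-12) + (-9) = -50.
Anti-diagonal: 0 + (-5) + (-10) + (-15) + (-20) = -50.
All lines sum to -50.

Yes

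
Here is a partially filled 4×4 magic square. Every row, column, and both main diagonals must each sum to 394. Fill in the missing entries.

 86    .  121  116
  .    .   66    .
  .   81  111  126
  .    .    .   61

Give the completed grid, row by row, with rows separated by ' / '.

The remaining cell in row 1 is (1,2) = 394 − 323 = 71.
From row 3, 394 − (81 + 111 + 126) gives (3,1) = 76.
The remaining cell in column 3 is (4,3) = 394 − 298 = 96.
From column 4, 394 − (116 + 126 + 61) gives (2,4) = 91.
From main diagonal, 394 − (86 + 111 + 61) gives (2,2) = 136.
Using anti-diagonal: 116 + 66 + 81 + ? → (4,1) = 394 − 263 = 131.
Row 2 needs 394; the known cells sum to 293, so (2,1) = 101.
Row 4 must total 394; the given cells sum to 288, so (4,2) = 106.

86 71 121 116 / 101 136 66 91 / 76 81 111 126 / 131 106 96 61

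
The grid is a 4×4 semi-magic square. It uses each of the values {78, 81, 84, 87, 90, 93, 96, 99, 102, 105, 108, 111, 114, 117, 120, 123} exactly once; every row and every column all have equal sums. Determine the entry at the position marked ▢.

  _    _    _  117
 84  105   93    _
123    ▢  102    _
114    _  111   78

90

The 16 entries sum to 1608, so each line sums to 1608/4 = 402.
Row 2 must total 402; the given cells sum to 282, so (2,4) = 120.
Using row 4: 114 + 111 + 78 + ? → (4,2) = 402 − 303 = 99.
Column 1: 84 + 123 + 114 + ? = 402, so (1,1) = 81.
Column 3: 93 + 102 + 111 + ? = 402, so (1,3) = 96.
Using column 4: 117 + 120 + 78 + ? → (3,4) = 402 − 315 = 87.
The remaining cell in row 1 is (1,2) = 402 − 294 = 108.
Row 3 needs 402; the known cells sum to 312, so (3,2) = 90.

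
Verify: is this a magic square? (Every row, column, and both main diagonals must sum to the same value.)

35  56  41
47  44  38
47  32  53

Row 1: 35 + 56 + 41 = 132.
Row 2: 47 + 44 + 38 = 129.
Row 3: 47 + 32 + 53 = 132.
Column 1: 35 + 47 + 47 = 129.
Column 2: 56 + 44 + 32 = 132.
Column 3: 41 + 38 + 53 = 132.
Main diagonal: 35 + 44 + 53 = 132.
Anti-diagonal: 41 + 44 + 47 = 132.

No — row 1 sums to 132 but column 1 sums to 129.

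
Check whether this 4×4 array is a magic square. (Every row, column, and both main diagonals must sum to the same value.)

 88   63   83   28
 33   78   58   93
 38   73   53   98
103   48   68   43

Yes

Row 1: 88 + 63 + 83 + 28 = 262.
Row 2: 33 + 78 + 58 + 93 = 262.
Row 3: 38 + 73 + 53 + 98 = 262.
Row 4: 103 + 48 + 68 + 43 = 262.
Column 1: 88 + 33 + 38 + 103 = 262.
Column 2: 63 + 78 + 73 + 48 = 262.
Column 3: 83 + 58 + 53 + 68 = 262.
Column 4: 28 + 93 + 98 + 43 = 262.
Main diagonal: 88 + 78 + 53 + 43 = 262.
Anti-diagonal: 28 + 58 + 73 + 103 = 262.
All lines sum to 262.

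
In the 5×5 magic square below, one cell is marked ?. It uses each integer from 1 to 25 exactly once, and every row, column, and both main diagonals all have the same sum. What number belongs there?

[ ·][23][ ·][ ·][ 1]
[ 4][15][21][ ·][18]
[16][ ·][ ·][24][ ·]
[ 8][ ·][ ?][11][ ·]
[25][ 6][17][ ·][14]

The entries are 1 through 25, which sum to 325, so each line sums to 325/5 = 65.
Row 2 needs 65; the known cells sum to 58, so (2,4) = 7.
The remaining cell in row 5 is (5,4) = 65 − 62 = 3.
From column 1, 65 − (4 + 16 + 8 + 25) gives (1,1) = 12.
Using column 4: 7 + 24 + 11 + 3 + ? → (1,4) = 65 − 45 = 20.
Using main diagonal: 12 + 15 + 11 + 14 + ? → (3,3) = 65 − 52 = 13.
Anti-diagonal needs 65; the known cells sum to 46, so (4,2) = 19.
Using row 1: 12 + 23 + 20 + 1 + ? → (1,3) = 65 − 56 = 9.
Column 2 needs 65; the known cells sum to 63, so (3,2) = 2.
Column 3 needs 65; the known cells sum to 60, so (4,3) = 5.

5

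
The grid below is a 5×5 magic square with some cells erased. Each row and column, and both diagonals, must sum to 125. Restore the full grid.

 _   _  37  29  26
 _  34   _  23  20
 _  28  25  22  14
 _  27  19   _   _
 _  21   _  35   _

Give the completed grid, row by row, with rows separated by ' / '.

18 15 37 29 26 / 17 34 31 23 20 / 36 28 25 22 14 / 30 27 19 16 33 / 24 21 13 35 32

The remaining cell in row 3 is (3,1) = 125 − 89 = 36.
Column 2 must total 125; the given cells sum to 110, so (1,2) = 15.
The remaining cell in column 4 is (4,4) = 125 − 109 = 16.
Anti-diagonal needs 125; the known cells sum to 101, so (5,1) = 24.
Row 1: 15 + 37 + 29 + 26 + ? = 125, so (1,1) = 18.
Using main diagonal: 18 + 34 + 25 + 16 + ? → (5,5) = 125 − 93 = 32.
Row 5: 24 + 21 + 35 + 32 + ? = 125, so (5,3) = 13.
Column 3: 37 + 25 + 19 + 13 + ? = 125, so (2,3) = 31.
Column 5 must total 125; the given cells sum to 92, so (4,5) = 33.
Row 2: 34 + 31 + 23 + 20 + ? = 125, so (2,1) = 17.
The remaining cell in row 4 is (4,1) = 125 − 95 = 30.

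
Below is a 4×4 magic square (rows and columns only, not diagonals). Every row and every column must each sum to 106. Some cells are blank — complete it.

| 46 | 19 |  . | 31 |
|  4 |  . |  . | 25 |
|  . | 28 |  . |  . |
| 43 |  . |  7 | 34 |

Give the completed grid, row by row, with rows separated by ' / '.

Using row 1: 46 + 19 + 31 + ? → (1,3) = 106 − 96 = 10.
From row 4, 106 − (43 + 7 + 34) gives (4,2) = 22.
Column 1 needs 106; the known cells sum to 93, so (3,1) = 13.
Column 2 must total 106; the given cells sum to 69, so (2,2) = 37.
The remaining cell in column 4 is (3,4) = 106 − 90 = 16.
Row 2: 4 + 37 + 25 + ? = 106, so (2,3) = 40.
Row 3: 13 + 28 + 16 + ? = 106, so (3,3) = 49.

46 19 10 31 / 4 37 40 25 / 13 28 49 16 / 43 22 7 34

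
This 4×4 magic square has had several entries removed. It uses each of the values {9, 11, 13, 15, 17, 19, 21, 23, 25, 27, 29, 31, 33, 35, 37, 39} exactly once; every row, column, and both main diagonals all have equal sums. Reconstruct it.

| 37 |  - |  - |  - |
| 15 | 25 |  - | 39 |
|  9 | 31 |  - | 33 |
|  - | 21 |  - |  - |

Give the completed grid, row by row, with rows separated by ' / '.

37 19 27 13 / 15 25 17 39 / 9 31 23 33 / 35 21 29 11

The 16 entries sum to 384, so each line sums to 384/4 = 96.
From row 2, 96 − (15 + 25 + 39) gives (2,3) = 17.
From row 3, 96 − (9 + 31 + 33) gives (3,3) = 23.
Column 1: 37 + 15 + 9 + ? = 96, so (4,1) = 35.
Column 2: 25 + 31 + 21 + ? = 96, so (1,2) = 19.
Main diagonal must total 96; the given cells sum to 85, so (4,4) = 11.
Using anti-diagonal: 17 + 31 + 35 + ? → (1,4) = 96 − 83 = 13.
Row 1 must total 96; the given cells sum to 69, so (1,3) = 27.
The remaining cell in row 4 is (4,3) = 96 − 67 = 29.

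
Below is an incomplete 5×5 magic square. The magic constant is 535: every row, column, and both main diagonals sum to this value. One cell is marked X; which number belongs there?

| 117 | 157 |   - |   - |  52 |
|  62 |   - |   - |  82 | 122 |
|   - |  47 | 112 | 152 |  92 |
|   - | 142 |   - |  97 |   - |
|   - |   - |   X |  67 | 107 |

Row 3 must total 535; the given cells sum to 403, so (3,1) = 132.
From column 4, 535 − (82 + 152 + 97 + 67) gives (1,4) = 137.
The remaining cell in column 5 is (4,5) = 535 − 373 = 162.
Main diagonal: 117 + 112 + 97 + 107 + ? = 535, so (2,2) = 102.
Anti-diagonal: 52 + 82 + 112 + 142 + ? = 535, so (5,1) = 147.
Row 1 needs 535; the known cells sum to 463, so (1,3) = 72.
From row 2, 535 − (62 + 102 + 82 + 122) gives (2,3) = 167.
Column 1: 117 + 62 + 132 + 147 + ? = 535, so (4,1) = 77.
Column 2 must total 535; the given cells sum to 448, so (5,2) = 87.
Row 4: 77 + 142 + 97 + 162 + ? = 535, so (4,3) = 57.
The remaining cell in row 5 is (5,3) = 535 − 408 = 127.

127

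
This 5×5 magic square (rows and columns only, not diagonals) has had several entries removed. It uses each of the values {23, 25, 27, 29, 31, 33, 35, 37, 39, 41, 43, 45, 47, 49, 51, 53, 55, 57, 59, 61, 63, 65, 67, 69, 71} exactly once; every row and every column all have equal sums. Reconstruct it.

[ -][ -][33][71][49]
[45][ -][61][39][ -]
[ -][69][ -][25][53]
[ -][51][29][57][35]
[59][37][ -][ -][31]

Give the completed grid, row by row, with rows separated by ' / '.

27 55 33 71 49 / 45 23 61 39 67 / 41 69 47 25 53 / 63 51 29 57 35 / 59 37 65 43 31

The 25 entries sum to 1175, so each line sums to 1175/5 = 235.
Row 4 must total 235; the given cells sum to 172, so (4,1) = 63.
From column 4, 235 − (71 + 39 + 25 + 57) gives (5,4) = 43.
Column 5 must total 235; the given cells sum to 168, so (2,5) = 67.
From row 2, 235 − (45 + 61 + 39 + 67) gives (2,2) = 23.
The remaining cell in row 5 is (5,3) = 235 − 170 = 65.
Column 2 needs 235; the known cells sum to 180, so (1,2) = 55.
The remaining cell in column 3 is (3,3) = 235 − 188 = 47.
The remaining cell in row 1 is (1,1) = 235 − 208 = 27.
Row 3 needs 235; the known cells sum to 194, so (3,1) = 41.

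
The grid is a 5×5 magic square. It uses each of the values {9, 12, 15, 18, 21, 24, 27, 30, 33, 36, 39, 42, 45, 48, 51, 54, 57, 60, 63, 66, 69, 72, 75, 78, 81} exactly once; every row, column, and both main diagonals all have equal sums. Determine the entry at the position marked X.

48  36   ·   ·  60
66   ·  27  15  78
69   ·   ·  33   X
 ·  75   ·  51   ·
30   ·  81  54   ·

21

The 25 entries sum to 1125, so each line sums to 1125/5 = 225.
Using row 2: 66 + 27 + 15 + 78 + ? → (2,2) = 225 − 186 = 39.
The remaining cell in column 1 is (4,1) = 225 − 213 = 12.
Column 4 must total 225; the given cells sum to 153, so (1,4) = 72.
Anti-diagonal must total 225; the given cells sum to 180, so (3,3) = 45.
Row 1: 48 + 36 + 72 + 60 + ? = 225, so (1,3) = 9.
Column 3 must total 225; the given cells sum to 162, so (4,3) = 63.
Main diagonal needs 225; the known cells sum to 183, so (5,5) = 42.
Using row 4: 12 + 75 + 63 + 51 + ? → (4,5) = 225 − 201 = 24.
The remaining cell in row 5 is (5,2) = 225 − 207 = 18.
From column 2, 225 − (36 + 39 + 75 + 18) gives (3,2) = 57.
The remaining cell in column 5 is (3,5) = 225 − 204 = 21.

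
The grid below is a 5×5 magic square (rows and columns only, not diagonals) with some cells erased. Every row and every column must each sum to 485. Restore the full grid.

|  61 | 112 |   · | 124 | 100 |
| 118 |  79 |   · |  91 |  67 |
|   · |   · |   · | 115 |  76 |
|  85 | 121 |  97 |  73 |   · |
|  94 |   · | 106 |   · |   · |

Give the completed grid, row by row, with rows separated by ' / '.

From row 1, 485 − (61 + 112 + 124 + 100) gives (1,3) = 88.
From row 2, 485 − (118 + 79 + 91 + 67) gives (2,3) = 130.
From row 4, 485 − (85 + 121 + 97 + 73) gives (4,5) = 109.
Column 1 needs 485; the known cells sum to 358, so (3,1) = 127.
From column 3, 485 − (88 + 130 + 97 + 106) gives (3,3) = 64.
The remaining cell in column 4 is (5,4) = 485 − 403 = 82.
Column 5 must total 485; the given cells sum to 352, so (5,5) = 133.
From row 3, 485 − (127 + 64 + 115 + 76) gives (3,2) = 103.
Row 5 must total 485; the given cells sum to 415, so (5,2) = 70.

61 112 88 124 100 / 118 79 130 91 67 / 127 103 64 115 76 / 85 121 97 73 109 / 94 70 106 82 133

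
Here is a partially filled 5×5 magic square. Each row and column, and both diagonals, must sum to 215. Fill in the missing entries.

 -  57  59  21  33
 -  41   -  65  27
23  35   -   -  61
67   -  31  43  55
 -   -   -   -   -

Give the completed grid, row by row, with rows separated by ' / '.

Row 1: 57 + 59 + 21 + 33 + ? = 215, so (1,1) = 45.
Using row 4: 67 + 31 + 43 + 55 + ? → (4,2) = 215 − 196 = 19.
Column 2: 57 + 41 + 35 + 19 + ? = 215, so (5,2) = 63.
Column 5: 33 + 27 + 61 + 55 + ? = 215, so (5,5) = 39.
Main diagonal needs 215; the known cells sum to 168, so (3,3) = 47.
Anti-diagonal needs 215; the known cells sum to 164, so (5,1) = 51.
Row 3 must total 215; the given cells sum to 166, so (3,4) = 49.
Column 1 must total 215; the given cells sum to 186, so (2,1) = 29.
Column 4: 21 + 65 + 49 + 43 + ? = 215, so (5,4) = 37.
Row 2 needs 215; the known cells sum to 162, so (2,3) = 53.
Using row 5: 51 + 63 + 37 + 39 + ? → (5,3) = 215 − 190 = 25.

45 57 59 21 33 / 29 41 53 65 27 / 23 35 47 49 61 / 67 19 31 43 55 / 51 63 25 37 39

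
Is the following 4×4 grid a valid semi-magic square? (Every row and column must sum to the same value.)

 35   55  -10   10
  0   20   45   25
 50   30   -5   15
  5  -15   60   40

Row 1: 35 + 55 + (-10) + 10 = 90.
Row 2: 0 + 20 + 45 + 25 = 90.
Row 3: 50 + 30 + (-5) + 15 = 90.
Row 4: 5 + (-15) + 60 + 40 = 90.
Column 1: 35 + 0 + 50 + 5 = 90.
Column 2: 55 + 20 + 30 + (-15) = 90.
Column 3: -10 + 45 + (-5) + 60 = 90.
Column 4: 10 + 25 + 15 + 40 = 90.
All lines sum to 90.

Yes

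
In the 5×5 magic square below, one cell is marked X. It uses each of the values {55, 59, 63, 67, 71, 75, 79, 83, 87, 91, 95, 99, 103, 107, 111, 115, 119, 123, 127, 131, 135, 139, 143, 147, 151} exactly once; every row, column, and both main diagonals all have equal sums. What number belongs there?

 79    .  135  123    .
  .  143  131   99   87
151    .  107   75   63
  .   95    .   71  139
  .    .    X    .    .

The 25 entries sum to 2575, so each line sums to 2575/5 = 515.
Using row 2: 143 + 131 + 99 + 87 + ? → (2,1) = 515 − 460 = 55.
Row 3 needs 515; the known cells sum to 396, so (3,2) = 119.
Column 4 must total 515; the given cells sum to 368, so (5,4) = 147.
The remaining cell in main diagonal is (5,5) = 515 − 400 = 115.
The remaining cell in column 5 is (1,5) = 515 − 404 = 111.
The remaining cell in anti-diagonal is (5,1) = 515 − 412 = 103.
The remaining cell in row 1 is (1,2) = 515 − 448 = 67.
Column 1 needs 515; the known cells sum to 388, so (4,1) = 127.
Using column 2: 67 + 143 + 119 + 95 + ? → (5,2) = 515 − 424 = 91.
The remaining cell in row 4 is (4,3) = 515 − 432 = 83.
The remaining cell in row 5 is (5,3) = 515 − 456 = 59.

59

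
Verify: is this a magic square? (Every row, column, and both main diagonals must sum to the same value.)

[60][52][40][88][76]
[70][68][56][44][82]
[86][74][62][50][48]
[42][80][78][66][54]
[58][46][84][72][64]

Row 1: 60 + 52 + 40 + 88 + 76 = 316.
Row 2: 70 + 68 + 56 + 44 + 82 = 320.
Row 3: 86 + 74 + 62 + 50 + 48 = 320.
Row 4: 42 + 80 + 78 + 66 + 54 = 320.
Row 5: 58 + 46 + 84 + 72 + 64 = 324.
Column 1: 60 + 70 + 86 + 42 + 58 = 316.
Column 2: 52 + 68 + 74 + 80 + 46 = 320.
Column 3: 40 + 56 + 62 + 78 + 84 = 320.
Column 4: 88 + 44 + 50 + 66 + 72 = 320.
Column 5: 76 + 82 + 48 + 54 + 64 = 324.
Main diagonal: 60 + 68 + 62 + 66 + 64 = 320.
Anti-diagonal: 76 + 44 + 62 + 80 + 58 = 320.

No — column 5 sums to 324 but main diagonal sums to 320.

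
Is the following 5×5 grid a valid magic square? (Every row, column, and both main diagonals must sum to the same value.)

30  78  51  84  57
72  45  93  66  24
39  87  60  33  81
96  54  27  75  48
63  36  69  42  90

Row 1: 30 + 78 + 51 + 84 + 57 = 300.
Row 2: 72 + 45 + 93 + 66 + 24 = 300.
Row 3: 39 + 87 + 60 + 33 + 81 = 300.
Row 4: 96 + 54 + 27 + 75 + 48 = 300.
Row 5: 63 + 36 + 69 + 42 + 90 = 300.
Column 1: 30 + 72 + 39 + 96 + 63 = 300.
Column 2: 78 + 45 + 87 + 54 + 36 = 300.
Column 3: 51 + 93 + 60 + 27 + 69 = 300.
Column 4: 84 + 66 + 33 + 75 + 42 = 300.
Column 5: 57 + 24 + 81 + 48 + 90 = 300.
Main diagonal: 30 + 45 + 60 + 75 + 90 = 300.
Anti-diagonal: 57 + 66 + 60 + 54 + 63 = 300.
All lines sum to 300.

Yes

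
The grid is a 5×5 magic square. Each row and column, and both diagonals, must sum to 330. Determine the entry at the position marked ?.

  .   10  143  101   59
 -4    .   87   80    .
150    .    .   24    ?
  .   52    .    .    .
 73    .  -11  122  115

-18

From row 1, 330 − (10 + 143 + 101 + 59) gives (1,1) = 17.
The remaining cell in row 5 is (5,2) = 330 − 299 = 31.
Column 1 must total 330; the given cells sum to 236, so (4,1) = 94.
Column 4 must total 330; the given cells sum to 327, so (4,4) = 3.
Anti-diagonal: 59 + 80 + 52 + 73 + ? = 330, so (3,3) = 66.
Column 3: 143 + 87 + 66 + (-11) + ? = 330, so (4,3) = 45.
Main diagonal must total 330; the given cells sum to 201, so (2,2) = 129.
The remaining cell in row 2 is (2,5) = 330 − 292 = 38.
From row 4, 330 − (94 + 52 + 45 + 3) gives (4,5) = 136.
Using column 2: 10 + 129 + 52 + 31 + ? → (3,2) = 330 − 222 = 108.
Column 5: 59 + 38 + 136 + 115 + ? = 330, so (3,5) = -18.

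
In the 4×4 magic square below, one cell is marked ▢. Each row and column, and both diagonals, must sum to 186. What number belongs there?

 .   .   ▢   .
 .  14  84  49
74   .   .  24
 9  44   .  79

19

Row 2 needs 186; the known cells sum to 147, so (2,1) = 39.
Row 4 needs 186; the known cells sum to 132, so (4,3) = 54.
Column 1 must total 186; the given cells sum to 122, so (1,1) = 64.
The remaining cell in column 4 is (1,4) = 186 − 152 = 34.
From main diagonal, 186 − (64 + 14 + 79) gives (3,3) = 29.
Anti-diagonal needs 186; the known cells sum to 127, so (3,2) = 59.
The remaining cell in column 2 is (1,2) = 186 − 117 = 69.
The remaining cell in column 3 is (1,3) = 186 − 167 = 19.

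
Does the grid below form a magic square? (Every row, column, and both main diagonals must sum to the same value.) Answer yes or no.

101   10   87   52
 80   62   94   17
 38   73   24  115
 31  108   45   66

No — main diagonal sums to 253 but anti-diagonal sums to 250.

Row 1: 101 + 10 + 87 + 52 = 250.
Row 2: 80 + 62 + 94 + 17 = 253.
Row 3: 38 + 73 + 24 + 115 = 250.
Row 4: 31 + 108 + 45 + 66 = 250.
Column 1: 101 + 80 + 38 + 31 = 250.
Column 2: 10 + 62 + 73 + 108 = 253.
Column 3: 87 + 94 + 24 + 45 = 250.
Column 4: 52 + 17 + 115 + 66 = 250.
Main diagonal: 101 + 62 + 24 + 66 = 253.
Anti-diagonal: 52 + 94 + 73 + 31 = 250.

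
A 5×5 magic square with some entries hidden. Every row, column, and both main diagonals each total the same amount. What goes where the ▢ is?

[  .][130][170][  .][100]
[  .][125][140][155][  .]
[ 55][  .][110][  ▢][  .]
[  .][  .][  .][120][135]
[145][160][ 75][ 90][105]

150

Row 5 is complete and sums to 575; that is the magic constant.
Using column 3: 170 + 140 + 110 + 75 + ? → (4,3) = 575 − 495 = 80.
From main diagonal, 575 − (125 + 110 + 120 + 105) gives (1,1) = 115.
Anti-diagonal: 100 + 155 + 110 + 145 + ? = 575, so (4,2) = 65.
The remaining cell in row 1 is (1,4) = 575 − 515 = 60.
Row 4 needs 575; the known cells sum to 400, so (4,1) = 175.
Column 1 must total 575; the given cells sum to 490, so (2,1) = 85.
The remaining cell in column 2 is (3,2) = 575 − 480 = 95.
The remaining cell in column 4 is (3,4) = 575 − 425 = 150.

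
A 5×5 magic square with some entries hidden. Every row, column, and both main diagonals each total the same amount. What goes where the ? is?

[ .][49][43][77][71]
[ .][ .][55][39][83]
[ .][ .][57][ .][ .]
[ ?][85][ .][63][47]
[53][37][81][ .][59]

41

Anti-diagonal is complete and sums to 305; that is the magic constant.
Row 1 needs 305; the known cells sum to 240, so (1,1) = 65.
Row 5: 53 + 37 + 81 + 59 + ? = 305, so (5,4) = 75.
Using column 3: 43 + 55 + 57 + 81 + ? → (4,3) = 305 − 236 = 69.
Column 4 must total 305; the given cells sum to 254, so (3,4) = 51.
Column 5 must total 305; the given cells sum to 260, so (3,5) = 45.
Using main diagonal: 65 + 57 + 63 + 59 + ? → (2,2) = 305 − 244 = 61.
The remaining cell in row 2 is (2,1) = 305 − 238 = 67.
Row 4: 85 + 69 + 63 + 47 + ? = 305, so (4,1) = 41.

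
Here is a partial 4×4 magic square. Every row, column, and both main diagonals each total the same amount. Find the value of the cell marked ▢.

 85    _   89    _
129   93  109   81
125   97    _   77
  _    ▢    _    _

117

Row 2 is complete and sums to 412; that is the magic constant.
The remaining cell in row 3 is (3,3) = 412 − 299 = 113.
Column 1 must total 412; the given cells sum to 339, so (4,1) = 73.
Column 3 needs 412; the known cells sum to 311, so (4,3) = 101.
The remaining cell in main diagonal is (4,4) = 412 − 291 = 121.
The remaining cell in anti-diagonal is (1,4) = 412 − 279 = 133.
From row 1, 412 − (85 + 89 + 133) gives (1,2) = 105.
Using row 4: 73 + 101 + 121 + ? → (4,2) = 412 − 295 = 117.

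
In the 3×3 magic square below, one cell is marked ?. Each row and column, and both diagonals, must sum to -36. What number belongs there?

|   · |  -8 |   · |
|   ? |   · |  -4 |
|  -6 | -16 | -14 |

-20

Column 2 needs -36; the known cells sum to -24, so (2,2) = -12.
From column 3, -36 − (-4 + (-14)) gives (1,3) = -18.
The remaining cell in main diagonal is (1,1) = -36 − (-26) = -10.
Row 2: -12 + (-4) + ? = -36, so (2,1) = -20.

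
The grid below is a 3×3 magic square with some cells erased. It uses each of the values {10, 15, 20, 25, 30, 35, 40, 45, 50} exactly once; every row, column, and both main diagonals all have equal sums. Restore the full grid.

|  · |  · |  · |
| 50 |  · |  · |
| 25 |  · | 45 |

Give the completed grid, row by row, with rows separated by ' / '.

The 9 entries sum to 270, so each line sums to 270/3 = 90.
From row 3, 90 − (25 + 45) gives (3,2) = 20.
Column 1 needs 90; the known cells sum to 75, so (1,1) = 15.
The remaining cell in main diagonal is (2,2) = 90 − 60 = 30.
Anti-diagonal needs 90; the known cells sum to 55, so (1,3) = 35.
From row 1, 90 − (15 + 35) gives (1,2) = 40.
Row 2 needs 90; the known cells sum to 80, so (2,3) = 10.

15 40 35 / 50 30 10 / 25 20 45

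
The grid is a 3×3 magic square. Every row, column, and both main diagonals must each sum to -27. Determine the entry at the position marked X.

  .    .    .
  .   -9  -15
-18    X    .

From row 2, -27 − (-9 + (-15)) gives (2,1) = -3.
Using column 1: -3 + (-18) + ? → (1,1) = -27 − (-21) = -6.
Main diagonal needs -27; the known cells sum to -15, so (3,3) = -12.
The remaining cell in anti-diagonal is (1,3) = -27 − (-27) = 0.
Row 1: -6 + 0 + ? = -27, so (1,2) = -21.
Row 3 must total -27; the given cells sum to -30, so (3,2) = 3.

3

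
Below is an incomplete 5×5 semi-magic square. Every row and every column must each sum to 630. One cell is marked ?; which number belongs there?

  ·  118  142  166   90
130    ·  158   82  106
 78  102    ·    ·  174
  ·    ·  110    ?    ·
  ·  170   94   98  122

134

Row 1 must total 630; the given cells sum to 516, so (1,1) = 114.
Row 2: 130 + 158 + 82 + 106 + ? = 630, so (2,2) = 154.
Row 5: 170 + 94 + 98 + 122 + ? = 630, so (5,1) = 146.
From column 1, 630 − (114 + 130 + 78 + 146) gives (4,1) = 162.
The remaining cell in column 2 is (4,2) = 630 − 544 = 86.
Column 3 must total 630; the given cells sum to 504, so (3,3) = 126.
Column 5 needs 630; the known cells sum to 492, so (4,5) = 138.
From row 3, 630 − (78 + 102 + 126 + 174) gives (3,4) = 150.
From row 4, 630 − (162 + 86 + 110 + 138) gives (4,4) = 134.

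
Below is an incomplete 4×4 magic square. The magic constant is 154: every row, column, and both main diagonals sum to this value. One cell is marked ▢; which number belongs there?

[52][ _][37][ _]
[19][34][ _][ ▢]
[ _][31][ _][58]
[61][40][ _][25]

55

Row 4 needs 154; the known cells sum to 126, so (4,3) = 28.
Column 1 needs 154; the known cells sum to 132, so (3,1) = 22.
Column 2 must total 154; the given cells sum to 105, so (1,2) = 49.
From main diagonal, 154 − (52 + 34 + 25) gives (3,3) = 43.
From row 1, 154 − (52 + 49 + 37) gives (1,4) = 16.
From column 3, 154 − (37 + 43 + 28) gives (2,3) = 46.
From column 4, 154 − (16 + 58 + 25) gives (2,4) = 55.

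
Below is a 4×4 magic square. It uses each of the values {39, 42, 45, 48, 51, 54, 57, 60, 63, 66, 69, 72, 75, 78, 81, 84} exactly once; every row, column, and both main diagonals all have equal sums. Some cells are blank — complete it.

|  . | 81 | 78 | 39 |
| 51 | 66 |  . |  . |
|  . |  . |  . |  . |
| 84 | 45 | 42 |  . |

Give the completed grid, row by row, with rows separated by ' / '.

48 81 78 39 / 51 66 69 60 / 63 54 57 72 / 84 45 42 75

The 16 entries sum to 984, so each line sums to 984/4 = 246.
Row 1: 81 + 78 + 39 + ? = 246, so (1,1) = 48.
From row 4, 246 − (84 + 45 + 42) gives (4,4) = 75.
From column 1, 246 − (48 + 51 + 84) gives (3,1) = 63.
Column 2 must total 246; the given cells sum to 192, so (3,2) = 54.
The remaining cell in main diagonal is (3,3) = 246 − 189 = 57.
Using anti-diagonal: 39 + 54 + 84 + ? → (2,3) = 246 − 177 = 69.
Using row 2: 51 + 66 + 69 + ? → (2,4) = 246 − 186 = 60.
From row 3, 246 − (63 + 54 + 57) gives (3,4) = 72.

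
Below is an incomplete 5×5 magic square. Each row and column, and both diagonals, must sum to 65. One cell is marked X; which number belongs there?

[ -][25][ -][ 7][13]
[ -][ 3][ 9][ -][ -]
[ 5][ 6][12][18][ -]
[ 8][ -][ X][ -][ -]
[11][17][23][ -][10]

Row 3: 5 + 6 + 12 + 18 + ? = 65, so (3,5) = 24.
The remaining cell in row 5 is (5,4) = 65 − 61 = 4.
Column 2 must total 65; the given cells sum to 51, so (4,2) = 14.
Anti-diagonal must total 65; the given cells sum to 50, so (2,4) = 15.
From column 4, 65 − (7 + 15 + 18 + 4) gives (4,4) = 21.
Main diagonal needs 65; the known cells sum to 46, so (1,1) = 19.
Row 1 needs 65; the known cells sum to 64, so (1,3) = 1.
Using column 1: 19 + 5 + 8 + 11 + ? → (2,1) = 65 − 43 = 22.
Using column 3: 1 + 9 + 12 + 23 + ? → (4,3) = 65 − 45 = 20.

20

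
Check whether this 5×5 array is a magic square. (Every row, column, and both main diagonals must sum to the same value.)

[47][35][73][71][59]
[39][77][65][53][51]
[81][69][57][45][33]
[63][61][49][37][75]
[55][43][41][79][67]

Yes

Row 1: 47 + 35 + 73 + 71 + 59 = 285.
Row 2: 39 + 77 + 65 + 53 + 51 = 285.
Row 3: 81 + 69 + 57 + 45 + 33 = 285.
Row 4: 63 + 61 + 49 + 37 + 75 = 285.
Row 5: 55 + 43 + 41 + 79 + 67 = 285.
Column 1: 47 + 39 + 81 + 63 + 55 = 285.
Column 2: 35 + 77 + 69 + 61 + 43 = 285.
Column 3: 73 + 65 + 57 + 49 + 41 = 285.
Column 4: 71 + 53 + 45 + 37 + 79 = 285.
Column 5: 59 + 51 + 33 + 75 + 67 = 285.
Main diagonal: 47 + 77 + 57 + 37 + 67 = 285.
Anti-diagonal: 59 + 53 + 57 + 61 + 55 = 285.
All lines sum to 285.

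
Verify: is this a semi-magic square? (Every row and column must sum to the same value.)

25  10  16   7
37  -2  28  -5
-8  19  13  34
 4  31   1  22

Row 1: 25 + 10 + 16 + 7 = 58.
Row 2: 37 + (-2) + 28 + (-5) = 58.
Row 3: -8 + 19 + 13 + 34 = 58.
Row 4: 4 + 31 + 1 + 22 = 58.
Column 1: 25 + 37 + (-8) + 4 = 58.
Column 2: 10 + (-2) + 19 + 31 = 58.
Column 3: 16 + 28 + 13 + 1 = 58.
Column 4: 7 + (-5) + 34 + 22 = 58.
All lines sum to 58.

Yes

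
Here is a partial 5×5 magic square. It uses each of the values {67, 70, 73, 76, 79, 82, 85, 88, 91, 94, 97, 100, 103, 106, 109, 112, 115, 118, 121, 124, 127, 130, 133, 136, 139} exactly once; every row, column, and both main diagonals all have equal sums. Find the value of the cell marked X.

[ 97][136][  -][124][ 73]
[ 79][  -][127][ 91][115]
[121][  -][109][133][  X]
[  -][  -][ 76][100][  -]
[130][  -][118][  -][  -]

82

The 25 entries sum to 2575, so each line sums to 2575/5 = 515.
The remaining cell in row 1 is (1,3) = 515 − 430 = 85.
Row 2: 79 + 127 + 91 + 115 + ? = 515, so (2,2) = 103.
Column 1 needs 515; the known cells sum to 427, so (4,1) = 88.
Using column 4: 124 + 91 + 133 + 100 + ? → (5,4) = 515 − 448 = 67.
Main diagonal needs 515; the known cells sum to 409, so (5,5) = 106.
The remaining cell in anti-diagonal is (4,2) = 515 − 403 = 112.
Row 4: 88 + 112 + 76 + 100 + ? = 515, so (4,5) = 139.
Row 5 needs 515; the known cells sum to 421, so (5,2) = 94.
Column 2 must total 515; the given cells sum to 445, so (3,2) = 70.
Column 5 needs 515; the known cells sum to 433, so (3,5) = 82.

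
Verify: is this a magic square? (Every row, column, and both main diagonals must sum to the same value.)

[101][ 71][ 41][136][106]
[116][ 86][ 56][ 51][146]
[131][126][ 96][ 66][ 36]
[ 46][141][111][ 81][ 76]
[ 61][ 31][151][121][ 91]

Row 1: 101 + 71 + 41 + 136 + 106 = 455.
Row 2: 116 + 86 + 56 + 51 + 146 = 455.
Row 3: 131 + 126 + 96 + 66 + 36 = 455.
Row 4: 46 + 141 + 111 + 81 + 76 = 455.
Row 5: 61 + 31 + 151 + 121 + 91 = 455.
Column 1: 101 + 116 + 131 + 46 + 61 = 455.
Column 2: 71 + 86 + 126 + 141 + 31 = 455.
Column 3: 41 + 56 + 96 + 111 + 151 = 455.
Column 4: 136 + 51 + 66 + 81 + 121 = 455.
Column 5: 106 + 146 + 36 + 76 + 91 = 455.
Main diagonal: 101 + 86 + 96 + 81 + 91 = 455.
Anti-diagonal: 106 + 51 + 96 + 141 + 61 = 455.
All lines sum to 455.

Yes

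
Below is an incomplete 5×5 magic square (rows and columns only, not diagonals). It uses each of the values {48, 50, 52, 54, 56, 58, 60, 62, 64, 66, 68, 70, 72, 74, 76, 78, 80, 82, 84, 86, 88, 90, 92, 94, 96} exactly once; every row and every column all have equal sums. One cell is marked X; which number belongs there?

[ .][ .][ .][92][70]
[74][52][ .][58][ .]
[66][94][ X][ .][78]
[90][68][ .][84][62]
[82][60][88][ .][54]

72

The 25 entries sum to 1800, so each line sums to 1800/5 = 360.
Row 4: 90 + 68 + 84 + 62 + ? = 360, so (4,3) = 56.
Row 5 needs 360; the known cells sum to 284, so (5,4) = 76.
Column 1 must total 360; the given cells sum to 312, so (1,1) = 48.
From column 2, 360 − (52 + 94 + 68 + 60) gives (1,2) = 86.
Column 4 needs 360; the known cells sum to 310, so (3,4) = 50.
Using column 5: 70 + 78 + 62 + 54 + ? → (2,5) = 360 − 264 = 96.
Row 1: 48 + 86 + 92 + 70 + ? = 360, so (1,3) = 64.
Row 2 needs 360; the known cells sum to 280, so (2,3) = 80.
Row 3 needs 360; the known cells sum to 288, so (3,3) = 72.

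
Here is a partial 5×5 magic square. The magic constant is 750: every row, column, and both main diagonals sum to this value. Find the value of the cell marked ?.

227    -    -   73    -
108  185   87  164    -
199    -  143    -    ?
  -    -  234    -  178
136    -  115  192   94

122

The remaining cell in row 2 is (2,5) = 750 − 544 = 206.
Row 5 needs 750; the known cells sum to 537, so (5,2) = 213.
Using column 1: 227 + 108 + 199 + 136 + ? → (4,1) = 750 − 670 = 80.
Using column 3: 87 + 143 + 234 + 115 + ? → (1,3) = 750 − 579 = 171.
Using main diagonal: 227 + 185 + 143 + 94 + ? → (4,4) = 750 − 649 = 101.
From row 4, 750 − (80 + 234 + 101 + 178) gives (4,2) = 157.
Column 4 needs 750; the known cells sum to 530, so (3,4) = 220.
The remaining cell in anti-diagonal is (1,5) = 750 − 600 = 150.
The remaining cell in row 1 is (1,2) = 750 − 621 = 129.
Column 2 needs 750; the known cells sum to 684, so (3,2) = 66.
Using column 5: 150 + 206 + 178 + 94 + ? → (3,5) = 750 − 628 = 122.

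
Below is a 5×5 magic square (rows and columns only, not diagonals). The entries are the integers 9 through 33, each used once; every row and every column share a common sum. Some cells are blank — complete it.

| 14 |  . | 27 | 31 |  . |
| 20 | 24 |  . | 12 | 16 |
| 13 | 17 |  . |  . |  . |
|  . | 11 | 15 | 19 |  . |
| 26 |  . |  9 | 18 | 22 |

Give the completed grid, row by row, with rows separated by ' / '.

The entries are 9 through 33, which sum to 525, so each line sums to 525/5 = 105.
From row 2, 105 − (20 + 24 + 12 + 16) gives (2,3) = 33.
Row 5 must total 105; the given cells sum to 75, so (5,2) = 30.
From column 1, 105 − (14 + 20 + 13 + 26) gives (4,1) = 32.
Column 2: 24 + 17 + 11 + 30 + ? = 105, so (1,2) = 23.
Column 3 must total 105; the given cells sum to 84, so (3,3) = 21.
From column 4, 105 − (31 + 12 + 19 + 18) gives (3,4) = 25.
Using row 1: 14 + 23 + 27 + 31 + ? → (1,5) = 105 − 95 = 10.
The remaining cell in row 3 is (3,5) = 105 − 76 = 29.
Using row 4: 32 + 11 + 15 + 19 + ? → (4,5) = 105 − 77 = 28.

14 23 27 31 10 / 20 24 33 12 16 / 13 17 21 25 29 / 32 11 15 19 28 / 26 30 9 18 22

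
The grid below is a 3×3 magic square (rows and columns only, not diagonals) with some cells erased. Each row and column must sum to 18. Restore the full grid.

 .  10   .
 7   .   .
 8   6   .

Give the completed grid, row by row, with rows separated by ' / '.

Row 3 must total 18; the given cells sum to 14, so (3,3) = 4.
Column 1 must total 18; the given cells sum to 15, so (1,1) = 3.
Column 2 must total 18; the given cells sum to 16, so (2,2) = 2.
Row 1 must total 18; the given cells sum to 13, so (1,3) = 5.
Row 2 needs 18; the known cells sum to 9, so (2,3) = 9.

3 10 5 / 7 2 9 / 8 6 4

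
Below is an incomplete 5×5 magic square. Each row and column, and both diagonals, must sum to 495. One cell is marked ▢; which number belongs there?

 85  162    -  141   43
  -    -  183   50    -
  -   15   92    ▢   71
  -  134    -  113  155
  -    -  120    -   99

169

Row 1: 85 + 162 + 141 + 43 + ? = 495, so (1,3) = 64.
From column 3, 495 − (64 + 183 + 92 + 120) gives (4,3) = 36.
Column 5: 43 + 71 + 155 + 99 + ? = 495, so (2,5) = 127.
Main diagonal: 85 + 92 + 113 + 99 + ? = 495, so (2,2) = 106.
The remaining cell in anti-diagonal is (5,1) = 495 − 319 = 176.
From row 2, 495 − (106 + 183 + 50 + 127) gives (2,1) = 29.
Row 4 needs 495; the known cells sum to 438, so (4,1) = 57.
Using column 1: 85 + 29 + 57 + 176 + ? → (3,1) = 495 − 347 = 148.
Column 2 must total 495; the given cells sum to 417, so (5,2) = 78.
The remaining cell in row 3 is (3,4) = 495 − 326 = 169.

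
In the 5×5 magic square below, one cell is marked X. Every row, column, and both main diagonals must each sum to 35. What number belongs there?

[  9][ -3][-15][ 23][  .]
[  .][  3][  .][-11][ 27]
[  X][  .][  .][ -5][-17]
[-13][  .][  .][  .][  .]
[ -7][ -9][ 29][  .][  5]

31

The remaining cell in row 1 is (1,5) = 35 − 14 = 21.
Row 5 needs 35; the known cells sum to 18, so (5,4) = 17.
From column 4, 35 − (23 + (-11) + (-5) + 17) gives (4,4) = 11.
The remaining cell in column 5 is (4,5) = 35 − 36 = -1.
Main diagonal: 9 + 3 + 11 + 5 + ? = 35, so (3,3) = 7.
Anti-diagonal needs 35; the known cells sum to 10, so (4,2) = 25.
Using row 4: -13 + 25 + 11 + (-1) + ? → (4,3) = 35 − 22 = 13.
Column 2 needs 35; the known cells sum to 16, so (3,2) = 19.
Column 3 needs 35; the known cells sum to 34, so (2,3) = 1.
Row 2 must total 35; the given cells sum to 20, so (2,1) = 15.
Row 3: 19 + 7 + (-5) + (-17) + ? = 35, so (3,1) = 31.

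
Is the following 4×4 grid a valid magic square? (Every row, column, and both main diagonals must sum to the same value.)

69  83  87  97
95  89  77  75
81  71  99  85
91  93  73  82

No — row 2 sums to 336 but column 4 sums to 339.

Row 1: 69 + 83 + 87 + 97 = 336.
Row 2: 95 + 89 + 77 + 75 = 336.
Row 3: 81 + 71 + 99 + 85 = 336.
Row 4: 91 + 93 + 73 + 82 = 339.
Column 1: 69 + 95 + 81 + 91 = 336.
Column 2: 83 + 89 + 71 + 93 = 336.
Column 3: 87 + 77 + 99 + 73 = 336.
Column 4: 97 + 75 + 85 + 82 = 339.
Main diagonal: 69 + 89 + 99 + 82 = 339.
Anti-diagonal: 97 + 77 + 71 + 91 = 336.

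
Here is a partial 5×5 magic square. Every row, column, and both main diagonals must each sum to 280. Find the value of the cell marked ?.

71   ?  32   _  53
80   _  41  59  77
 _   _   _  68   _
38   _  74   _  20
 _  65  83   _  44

89

Row 2 needs 280; the known cells sum to 257, so (2,2) = 23.
Column 3: 32 + 41 + 74 + 83 + ? = 280, so (3,3) = 50.
Column 5: 53 + 77 + 20 + 44 + ? = 280, so (3,5) = 86.
Main diagonal needs 280; the known cells sum to 188, so (4,4) = 92.
From row 4, 280 − (38 + 74 + 92 + 20) gives (4,2) = 56.
Anti-diagonal must total 280; the given cells sum to 218, so (5,1) = 62.
Row 5 must total 280; the given cells sum to 254, so (5,4) = 26.
From column 1, 280 − (71 + 80 + 38 + 62) gives (3,1) = 29.
Column 4: 59 + 68 + 92 + 26 + ? = 280, so (1,4) = 35.
The remaining cell in row 1 is (1,2) = 280 − 191 = 89.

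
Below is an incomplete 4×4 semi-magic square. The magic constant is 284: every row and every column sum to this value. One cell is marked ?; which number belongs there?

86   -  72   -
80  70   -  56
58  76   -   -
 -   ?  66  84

Row 2 must total 284; the given cells sum to 206, so (2,3) = 78.
Column 1: 86 + 80 + 58 + ? = 284, so (4,1) = 60.
The remaining cell in column 3 is (3,3) = 284 − 216 = 68.
Using row 3: 58 + 76 + 68 + ? → (3,4) = 284 − 202 = 82.
The remaining cell in row 4 is (4,2) = 284 − 210 = 74.

74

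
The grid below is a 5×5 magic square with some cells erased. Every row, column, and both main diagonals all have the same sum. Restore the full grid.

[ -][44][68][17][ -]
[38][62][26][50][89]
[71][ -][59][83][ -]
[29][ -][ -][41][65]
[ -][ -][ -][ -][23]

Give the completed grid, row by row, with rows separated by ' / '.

Row 2 is already complete: 38 + 62 + 26 + 50 + 89 = 265, so that is the magic constant.
From column 4, 265 − (17 + 50 + 83 + 41) gives (5,4) = 74.
From main diagonal, 265 − (62 + 59 + 41 + 23) gives (1,1) = 80.
Using row 1: 80 + 44 + 68 + 17 + ? → (1,5) = 265 − 209 = 56.
Using column 1: 80 + 38 + 71 + 29 + ? → (5,1) = 265 − 218 = 47.
Column 5 must total 265; the given cells sum to 233, so (3,5) = 32.
Anti-diagonal needs 265; the known cells sum to 212, so (4,2) = 53.
The remaining cell in row 3 is (3,2) = 265 − 245 = 20.
Using row 4: 29 + 53 + 41 + 65 + ? → (4,3) = 265 − 188 = 77.
Column 2: 44 + 62 + 20 + 53 + ? = 265, so (5,2) = 86.
The remaining cell in column 3 is (5,3) = 265 − 230 = 35.

80 44 68 17 56 / 38 62 26 50 89 / 71 20 59 83 32 / 29 53 77 41 65 / 47 86 35 74 23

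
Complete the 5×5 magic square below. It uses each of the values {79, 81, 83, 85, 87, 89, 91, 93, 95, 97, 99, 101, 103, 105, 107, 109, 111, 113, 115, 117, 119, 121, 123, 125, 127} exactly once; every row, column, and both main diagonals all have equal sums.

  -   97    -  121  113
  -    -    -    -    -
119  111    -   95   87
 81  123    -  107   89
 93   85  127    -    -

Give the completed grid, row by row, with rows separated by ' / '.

The 25 entries sum to 2575, so each line sums to 2575/5 = 515.
Row 3: 119 + 111 + 95 + 87 + ? = 515, so (3,3) = 103.
From row 4, 515 − (81 + 123 + 107 + 89) gives (4,3) = 115.
Using column 2: 97 + 111 + 123 + 85 + ? → (2,2) = 515 − 416 = 99.
Anti-diagonal: 113 + 103 + 123 + 93 + ? = 515, so (2,4) = 83.
Column 4: 121 + 83 + 95 + 107 + ? = 515, so (5,4) = 109.
Row 5: 93 + 85 + 127 + 109 + ? = 515, so (5,5) = 101.
Column 5 needs 515; the known cells sum to 390, so (2,5) = 125.
The remaining cell in main diagonal is (1,1) = 515 − 410 = 105.
Row 1: 105 + 97 + 121 + 113 + ? = 515, so (1,3) = 79.
Column 1: 105 + 119 + 81 + 93 + ? = 515, so (2,1) = 117.
Using column 3: 79 + 103 + 115 + 127 + ? → (2,3) = 515 − 424 = 91.

105 97 79 121 113 / 117 99 91 83 125 / 119 111 103 95 87 / 81 123 115 107 89 / 93 85 127 109 101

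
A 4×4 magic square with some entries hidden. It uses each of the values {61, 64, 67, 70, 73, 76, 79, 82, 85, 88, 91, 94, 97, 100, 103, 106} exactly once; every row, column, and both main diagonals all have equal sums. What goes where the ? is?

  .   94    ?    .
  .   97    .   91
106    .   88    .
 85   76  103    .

The 16 entries sum to 1336, so each line sums to 1336/4 = 334.
The remaining cell in row 4 is (4,4) = 334 − 264 = 70.
The remaining cell in column 2 is (3,2) = 334 − 267 = 67.
Main diagonal: 97 + 88 + 70 + ? = 334, so (1,1) = 79.
Row 3 needs 334; the known cells sum to 261, so (3,4) = 73.
Column 1 must total 334; the given cells sum to 270, so (2,1) = 64.
Column 4 needs 334; the known cells sum to 234, so (1,4) = 100.
Anti-diagonal: 100 + 67 + 85 + ? = 334, so (2,3) = 82.
From row 1, 334 − (79 + 94 + 100) gives (1,3) = 61.

61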